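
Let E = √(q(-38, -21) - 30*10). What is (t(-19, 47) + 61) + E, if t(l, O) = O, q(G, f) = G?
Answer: 108 + 13*I*√2 ≈ 108.0 + 18.385*I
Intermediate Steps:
E = 13*I*√2 (E = √(-38 - 30*10) = √(-38 - 300) = √(-338) = 13*I*√2 ≈ 18.385*I)
(t(-19, 47) + 61) + E = (47 + 61) + 13*I*√2 = 108 + 13*I*√2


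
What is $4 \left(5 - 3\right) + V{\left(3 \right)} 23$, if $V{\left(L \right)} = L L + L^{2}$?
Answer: $422$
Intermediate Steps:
$V{\left(L \right)} = 2 L^{2}$ ($V{\left(L \right)} = L^{2} + L^{2} = 2 L^{2}$)
$4 \left(5 - 3\right) + V{\left(3 \right)} 23 = 4 \left(5 - 3\right) + 2 \cdot 3^{2} \cdot 23 = 4 \cdot 2 + 2 \cdot 9 \cdot 23 = 8 + 18 \cdot 23 = 8 + 414 = 422$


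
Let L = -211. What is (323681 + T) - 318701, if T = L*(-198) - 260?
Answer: 46498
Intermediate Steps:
T = 41518 (T = -211*(-198) - 260 = 41778 - 260 = 41518)
(323681 + T) - 318701 = (323681 + 41518) - 318701 = 365199 - 318701 = 46498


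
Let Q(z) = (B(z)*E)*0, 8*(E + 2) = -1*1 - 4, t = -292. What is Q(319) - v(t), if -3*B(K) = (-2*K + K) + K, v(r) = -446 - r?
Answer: 154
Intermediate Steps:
B(K) = 0 (B(K) = -((-2*K + K) + K)/3 = -(-K + K)/3 = -1/3*0 = 0)
E = -21/8 (E = -2 + (-1*1 - 4)/8 = -2 + (-1 - 4)/8 = -2 + (1/8)*(-5) = -2 - 5/8 = -21/8 ≈ -2.6250)
Q(z) = 0 (Q(z) = (0*(-21/8))*0 = 0*0 = 0)
Q(319) - v(t) = 0 - (-446 - 1*(-292)) = 0 - (-446 + 292) = 0 - 1*(-154) = 0 + 154 = 154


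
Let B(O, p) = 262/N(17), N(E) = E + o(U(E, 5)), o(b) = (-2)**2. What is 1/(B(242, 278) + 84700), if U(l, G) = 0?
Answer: 21/1778962 ≈ 1.1805e-5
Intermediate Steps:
o(b) = 4
N(E) = 4 + E (N(E) = E + 4 = 4 + E)
B(O, p) = 262/21 (B(O, p) = 262/(4 + 17) = 262/21)
1/(B(242, 278) + 84700) = 1/(262/21 + 84700) = 1/(1778962/21) = 21/1778962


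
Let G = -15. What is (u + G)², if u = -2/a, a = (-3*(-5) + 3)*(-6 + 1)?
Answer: 454276/2025 ≈ 224.33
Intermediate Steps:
a = -90 (a = (15 + 3)*(-5) = 18*(-5) = -90)
u = 1/45 (u = -2/(-90) = -2*(-1/90) = 1/45 ≈ 0.022222)
(u + G)² = (1/45 - 15)² = (-674/45)² = 454276/2025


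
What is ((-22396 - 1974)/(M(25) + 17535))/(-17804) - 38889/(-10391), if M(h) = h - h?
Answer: 1214113225013/324399891774 ≈ 3.7426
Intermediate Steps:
M(h) = 0
((-22396 - 1974)/(M(25) + 17535))/(-17804) - 38889/(-10391) = ((-22396 - 1974)/(0 + 17535))/(-17804) - 38889/(-10391) = -24370/17535*(-1/17804) - 38889*(-1/10391) = -24370*1/17535*(-1/17804) + 38889/10391 = -4874/3507*(-1/17804) + 38889/10391 = 2437/31219314 + 38889/10391 = 1214113225013/324399891774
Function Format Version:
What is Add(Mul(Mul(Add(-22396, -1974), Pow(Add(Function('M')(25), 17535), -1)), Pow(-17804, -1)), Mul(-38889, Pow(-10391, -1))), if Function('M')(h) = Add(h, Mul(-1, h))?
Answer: Rational(1214113225013, 324399891774) ≈ 3.7426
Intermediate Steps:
Function('M')(h) = 0
Add(Mul(Mul(Add(-22396, -1974), Pow(Add(Function('M')(25), 17535), -1)), Pow(-17804, -1)), Mul(-38889, Pow(-10391, -1))) = Add(Mul(Mul(Add(-22396, -1974), Pow(Add(0, 17535), -1)), Pow(-17804, -1)), Mul(-38889, Pow(-10391, -1))) = Add(Mul(Mul(-24370, Pow(17535, -1)), Rational(-1, 17804)), Mul(-38889, Rational(-1, 10391))) = Add(Mul(Mul(-24370, Rational(1, 17535)), Rational(-1, 17804)), Rational(38889, 10391)) = Add(Mul(Rational(-4874, 3507), Rational(-1, 17804)), Rational(38889, 10391)) = Add(Rational(2437, 31219314), Rational(38889, 10391)) = Rational(1214113225013, 324399891774)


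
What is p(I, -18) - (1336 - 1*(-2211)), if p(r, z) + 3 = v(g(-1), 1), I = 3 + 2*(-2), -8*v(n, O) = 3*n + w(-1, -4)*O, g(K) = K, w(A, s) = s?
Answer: -28393/8 ≈ -3549.1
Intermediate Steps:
v(n, O) = O/2 - 3*n/8 (v(n, O) = -(3*n - 4*O)/8 = -(-4*O + 3*n)/8 = O/2 - 3*n/8)
I = -1 (I = 3 - 4 = -1)
p(r, z) = -17/8 (p(r, z) = -3 + ((1/2)*1 - 3/8*(-1)) = -3 + (1/2 + 3/8) = -3 + 7/8 = -17/8)
p(I, -18) - (1336 - 1*(-2211)) = -17/8 - (1336 - 1*(-2211)) = -17/8 - (1336 + 2211) = -17/8 - 1*3547 = -17/8 - 3547 = -28393/8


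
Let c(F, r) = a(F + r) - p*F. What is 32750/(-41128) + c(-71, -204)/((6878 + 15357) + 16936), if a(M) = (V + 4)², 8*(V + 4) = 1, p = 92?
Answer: -8113612091/12888199104 ≈ -0.62954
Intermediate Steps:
V = -31/8 (V = -4 + (⅛)*1 = -4 + ⅛ = -31/8 ≈ -3.8750)
a(M) = 1/64 (a(M) = (-31/8 + 4)² = (⅛)² = 1/64)
c(F, r) = 1/64 - 92*F
32750/(-41128) + c(-71, -204)/((6878 + 15357) + 16936) = 32750/(-41128) + (1/64 - 92*(-71))/((6878 + 15357) + 16936) = 32750*(-1/41128) + (1/64 + 6532)/(22235 + 16936) = -16375/20564 + (418049/64)/39171 = -16375/20564 + (418049/64)*(1/39171) = -16375/20564 + 418049/2506944 = -8113612091/12888199104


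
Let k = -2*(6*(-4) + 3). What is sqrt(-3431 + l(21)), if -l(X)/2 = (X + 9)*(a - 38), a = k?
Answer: I*sqrt(3671) ≈ 60.589*I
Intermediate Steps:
k = 42 (k = -2*(-24 + 3) = -2*(-21) = 42)
a = 42
l(X) = -72 - 8*X (l(X) = -2*(X + 9)*(42 - 38) = -2*(9 + X)*4 = -2*(36 + 4*X) = -72 - 8*X)
sqrt(-3431 + l(21)) = sqrt(-3431 + (-72 - 8*21)) = sqrt(-3431 + (-72 - 168)) = sqrt(-3431 - 240) = sqrt(-3671) = I*sqrt(3671)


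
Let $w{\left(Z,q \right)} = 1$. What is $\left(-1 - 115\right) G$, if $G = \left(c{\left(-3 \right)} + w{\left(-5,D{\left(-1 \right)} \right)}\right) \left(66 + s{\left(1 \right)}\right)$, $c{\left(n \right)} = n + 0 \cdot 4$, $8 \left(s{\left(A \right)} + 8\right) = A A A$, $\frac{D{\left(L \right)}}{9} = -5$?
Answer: $13485$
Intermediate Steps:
$D{\left(L \right)} = -45$ ($D{\left(L \right)} = 9 \left(-5\right) = -45$)
$s{\left(A \right)} = -8 + \frac{A^{3}}{8}$ ($s{\left(A \right)} = -8 + \frac{A A A}{8} = -8 + \frac{A^{2} A}{8} = -8 + \frac{A^{3}}{8}$)
$c{\left(n \right)} = n$ ($c{\left(n \right)} = n + 0 = n$)
$G = - \frac{465}{4}$ ($G = \left(-3 + 1\right) \left(66 - \left(8 - \frac{1^{3}}{8}\right)\right) = - 2 \left(66 + \left(-8 + \frac{1}{8} \cdot 1\right)\right) = - 2 \left(66 + \left(-8 + \frac{1}{8}\right)\right) = - 2 \left(66 - \frac{63}{8}\right) = \left(-2\right) \frac{465}{8} = - \frac{465}{4} \approx -116.25$)
$\left(-1 - 115\right) G = \left(-1 - 115\right) \left(- \frac{465}{4}\right) = \left(-116\right) \left(- \frac{465}{4}\right) = 13485$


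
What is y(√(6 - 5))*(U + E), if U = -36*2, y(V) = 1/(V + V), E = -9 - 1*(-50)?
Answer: -31/2 ≈ -15.500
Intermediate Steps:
E = 41 (E = -9 + 50 = 41)
y(V) = 1/(2*V)
U = -72
y(√(6 - 5))*(U + E) = (1/(2*(√(6 - 5))))*(-72 + 41) = (1/(2*(√1)))*(-31) = ((½)/1)*(-31) = ((½)*1)*(-31) = (½)*(-31) = -31/2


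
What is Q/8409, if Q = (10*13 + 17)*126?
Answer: 6174/2803 ≈ 2.2026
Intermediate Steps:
Q = 18522 (Q = (130 + 17)*126 = 147*126 = 18522)
Q/8409 = 18522/8409 = 18522*(1/8409) = 6174/2803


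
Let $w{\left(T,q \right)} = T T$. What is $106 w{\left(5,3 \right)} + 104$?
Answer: $2754$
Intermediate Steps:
$w{\left(T,q \right)} = T^{2}$
$106 w{\left(5,3 \right)} + 104 = 106 \cdot 5^{2} + 104 = 106 \cdot 25 + 104 = 2650 + 104 = 2754$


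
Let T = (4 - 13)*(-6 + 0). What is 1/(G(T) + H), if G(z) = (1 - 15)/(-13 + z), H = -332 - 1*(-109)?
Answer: -41/9157 ≈ -0.0044774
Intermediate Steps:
T = 54 (T = -9*(-6) = 54)
H = -223 (H = -332 + 109 = -223)
G(z) = -14/(-13 + z)
1/(G(T) + H) = 1/(-14/(-13 + 54) - 223) = 1/(-14/41 - 223) = 1/(-9157/41) = -41/9157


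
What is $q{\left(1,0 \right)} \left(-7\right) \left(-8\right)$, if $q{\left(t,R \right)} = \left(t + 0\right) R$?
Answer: $0$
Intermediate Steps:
$q{\left(t,R \right)} = R t$ ($q{\left(t,R \right)} = t R = R t$)
$q{\left(1,0 \right)} \left(-7\right) \left(-8\right) = 0 \cdot 1 \left(-7\right) \left(-8\right) = 0 \left(-7\right) \left(-8\right) = 0 \left(-8\right) = 0$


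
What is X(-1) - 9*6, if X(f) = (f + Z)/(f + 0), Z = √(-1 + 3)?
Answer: -53 - √2 ≈ -54.414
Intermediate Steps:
Z = √2 ≈ 1.4142
X(f) = (f + √2)/f (X(f) = (f + √2)/(f + 0) = (f + √2)/f)
X(-1) - 9*6 = (-1 + √2)/(-1) - 9*6 = -(-1 + √2) - 54 = (1 - √2) - 54 = -53 - √2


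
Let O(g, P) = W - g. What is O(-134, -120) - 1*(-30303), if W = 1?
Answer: 30438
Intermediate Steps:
O(g, P) = 1 - g
O(-134, -120) - 1*(-30303) = (1 - 1*(-134)) - 1*(-30303) = (1 + 134) + 30303 = 135 + 30303 = 30438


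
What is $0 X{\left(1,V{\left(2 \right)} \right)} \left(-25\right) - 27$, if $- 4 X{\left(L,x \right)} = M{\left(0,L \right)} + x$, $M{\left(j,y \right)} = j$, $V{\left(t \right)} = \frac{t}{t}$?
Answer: $-27$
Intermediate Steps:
$V{\left(t \right)} = 1$
$X{\left(L,x \right)} = - \frac{x}{4}$ ($X{\left(L,x \right)} = - \frac{0 + x}{4} = - \frac{x}{4}$)
$0 X{\left(1,V{\left(2 \right)} \right)} \left(-25\right) - 27 = 0 \left(\left(- \frac{1}{4}\right) 1\right) \left(-25\right) - 27 = 0 \left(- \frac{1}{4}\right) \left(-25\right) - 27 = 0 \left(-25\right) - 27 = 0 - 27 = -27$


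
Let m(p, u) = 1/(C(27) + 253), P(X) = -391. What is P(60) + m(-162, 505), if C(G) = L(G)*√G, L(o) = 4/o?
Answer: -675729926/1728227 - 12*√3/1728227 ≈ -391.00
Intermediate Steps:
C(G) = 4/√G (C(G) = (4/G)*√G = 4/√G)
m(p, u) = 1/(253 + 4*√3/9) (m(p, u) = 1/(4/√27 + 253) = 1/(4*(√3/9) + 253) = 1/(4*√3/9 + 253) = 1/(253 + 4*√3/9))
P(60) + m(-162, 505) = -391 + (6831/1728227 - 12*√3/1728227) = -675729926/1728227 - 12*√3/1728227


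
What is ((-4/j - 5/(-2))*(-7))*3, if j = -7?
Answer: -129/2 ≈ -64.500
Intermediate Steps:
((-4/j - 5/(-2))*(-7))*3 = ((-4/(-7) - 5/(-2))*(-7))*3 = ((-4*(-⅐) - 5*(-½))*(-7))*3 = ((4/7 + 5/2)*(-7))*3 = ((43/14)*(-7))*3 = -43/2*3 = -129/2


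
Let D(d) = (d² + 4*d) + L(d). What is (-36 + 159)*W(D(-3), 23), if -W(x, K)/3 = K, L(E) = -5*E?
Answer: -8487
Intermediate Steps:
D(d) = d² - d (D(d) = (d² + 4*d) - 5*d = d² - d)
W(x, K) = -3*K
(-36 + 159)*W(D(-3), 23) = (-36 + 159)*(-3*23) = 123*(-69) = -8487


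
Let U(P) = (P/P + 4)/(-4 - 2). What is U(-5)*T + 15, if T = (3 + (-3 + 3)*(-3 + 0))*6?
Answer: 0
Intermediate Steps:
U(P) = -5/6 (U(P) = (1 + 4)/(-6) = 5*(-1/6) = -5/6)
T = 18 (T = (3 + 0*(-3))*6 = (3 + 0)*6 = 3*6 = 18)
U(-5)*T + 15 = -5/6*18 + 15 = -15 + 15 = 0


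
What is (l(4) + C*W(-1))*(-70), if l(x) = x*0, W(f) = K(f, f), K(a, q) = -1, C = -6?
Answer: -420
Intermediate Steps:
W(f) = -1
l(x) = 0
(l(4) + C*W(-1))*(-70) = (0 - 6*(-1))*(-70) = (0 + 6)*(-70) = 6*(-70) = -420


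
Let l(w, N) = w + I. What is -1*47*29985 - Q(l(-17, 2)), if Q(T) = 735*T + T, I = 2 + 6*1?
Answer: -1402671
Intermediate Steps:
I = 8 (I = 2 + 6 = 8)
l(w, N) = 8 + w (l(w, N) = w + 8 = 8 + w)
Q(T) = 736*T
-1*47*29985 - Q(l(-17, 2)) = -1*47*29985 - 736*(8 - 17) = -47*29985 - 736*(-9) = -1409295 - 1*(-6624) = -1409295 + 6624 = -1402671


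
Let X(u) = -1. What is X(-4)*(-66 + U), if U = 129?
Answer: -63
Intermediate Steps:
X(-4)*(-66 + U) = -(-66 + 129) = -1*63 = -63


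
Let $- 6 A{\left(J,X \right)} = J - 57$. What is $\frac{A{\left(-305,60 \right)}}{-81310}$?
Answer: $- \frac{181}{243930} \approx -0.00074202$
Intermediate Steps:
$A{\left(J,X \right)} = \frac{19}{2} - \frac{J}{6}$ ($A{\left(J,X \right)} = - \frac{J - 57}{6} = - \frac{-57 + J}{6} = \frac{19}{2} - \frac{J}{6}$)
$\frac{A{\left(-305,60 \right)}}{-81310} = \frac{\frac{19}{2} - - \frac{305}{6}}{-81310} = \left(\frac{19}{2} + \frac{305}{6}\right) \left(- \frac{1}{81310}\right) = \frac{181}{3} \left(- \frac{1}{81310}\right) = - \frac{181}{243930}$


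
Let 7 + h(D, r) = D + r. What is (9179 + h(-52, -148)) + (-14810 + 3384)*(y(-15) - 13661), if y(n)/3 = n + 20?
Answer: 155928168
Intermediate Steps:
y(n) = 60 + 3*n (y(n) = 3*(n + 20) = 3*(20 + n) = 60 + 3*n)
h(D, r) = -7 + D + r (h(D, r) = -7 + (D + r) = -7 + D + r)
(9179 + h(-52, -148)) + (-14810 + 3384)*(y(-15) - 13661) = (9179 + (-7 - 52 - 148)) + (-14810 + 3384)*((60 + 3*(-15)) - 13661) = (9179 - 207) - 11426*((60 - 45) - 13661) = 8972 - 11426*(15 - 13661) = 8972 - 11426*(-13646) = 8972 + 155919196 = 155928168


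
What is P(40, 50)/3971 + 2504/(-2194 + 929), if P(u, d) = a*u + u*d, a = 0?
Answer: -673944/456665 ≈ -1.4758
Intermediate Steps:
P(u, d) = d*u (P(u, d) = 0*u + u*d = 0 + d*u = d*u)
P(40, 50)/3971 + 2504/(-2194 + 929) = (50*40)/3971 + 2504/(-2194 + 929) = 2000*(1/3971) + 2504/(-1265) = 2000/3971 + 2504*(-1/1265) = 2000/3971 - 2504/1265 = -673944/456665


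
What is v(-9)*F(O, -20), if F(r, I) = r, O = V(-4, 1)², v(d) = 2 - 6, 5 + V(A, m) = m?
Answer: -64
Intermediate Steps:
V(A, m) = -5 + m
v(d) = -4
O = 16 (O = (-5 + 1)² = (-4)² = 16)
v(-9)*F(O, -20) = -4*16 = -64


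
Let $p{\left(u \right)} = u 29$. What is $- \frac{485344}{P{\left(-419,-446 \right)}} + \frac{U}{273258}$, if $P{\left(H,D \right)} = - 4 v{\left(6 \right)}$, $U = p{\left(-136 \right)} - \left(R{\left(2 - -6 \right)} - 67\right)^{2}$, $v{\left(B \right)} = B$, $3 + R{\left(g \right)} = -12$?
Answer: $\frac{306999710}{15181} \approx 20223.0$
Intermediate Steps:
$R{\left(g \right)} = -15$ ($R{\left(g \right)} = -3 - 12 = -15$)
$p{\left(u \right)} = 29 u$
$U = -10668$ ($U = 29 \left(-136\right) - \left(-15 - 67\right)^{2} = -3944 - \left(-82\right)^{2} = -3944 - 6724 = -10668$)
$P{\left(H,D \right)} = -24$ ($P{\left(H,D \right)} = \left(-4\right) 6 = -24$)
$- \frac{485344}{P{\left(-419,-446 \right)}} + \frac{U}{273258} = - \frac{485344}{-24} - \frac{10668}{273258} = \left(-485344\right) \left(- \frac{1}{24}\right) - \frac{1778}{45543} = \frac{60668}{3} - \frac{1778}{45543} = \frac{306999710}{15181}$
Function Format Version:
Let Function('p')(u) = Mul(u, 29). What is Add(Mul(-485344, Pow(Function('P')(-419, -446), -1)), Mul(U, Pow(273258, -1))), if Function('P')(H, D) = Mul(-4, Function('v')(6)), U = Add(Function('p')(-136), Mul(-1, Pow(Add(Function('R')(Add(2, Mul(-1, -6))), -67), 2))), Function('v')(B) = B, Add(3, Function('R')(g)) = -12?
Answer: Rational(306999710, 15181) ≈ 20223.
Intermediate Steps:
Function('R')(g) = -15 (Function('R')(g) = Add(-3, -12) = -15)
Function('p')(u) = Mul(29, u)
U = -10668 (U = Add(Mul(29, -136), Mul(-1, Pow(Add(-15, -67), 2))) = Add(-3944, Mul(-1, Pow(-82, 2))) = Add(-3944, Mul(-1, 6724)) = Add(-3944, -6724) = -10668)
Function('P')(H, D) = -24 (Function('P')(H, D) = Mul(-4, 6) = -24)
Add(Mul(-485344, Pow(Function('P')(-419, -446), -1)), Mul(U, Pow(273258, -1))) = Add(Mul(-485344, Pow(-24, -1)), Mul(-10668, Pow(273258, -1))) = Add(Mul(-485344, Rational(-1, 24)), Mul(-10668, Rational(1, 273258))) = Add(Rational(60668, 3), Rational(-1778, 45543)) = Rational(306999710, 15181)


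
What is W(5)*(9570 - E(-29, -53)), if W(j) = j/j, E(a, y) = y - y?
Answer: 9570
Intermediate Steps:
E(a, y) = 0
W(j) = 1
W(5)*(9570 - E(-29, -53)) = 1*(9570 - 1*0) = 1*(9570 + 0) = 1*9570 = 9570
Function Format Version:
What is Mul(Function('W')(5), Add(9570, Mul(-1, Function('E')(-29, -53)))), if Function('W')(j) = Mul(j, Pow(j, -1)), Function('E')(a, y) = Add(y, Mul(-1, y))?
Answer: 9570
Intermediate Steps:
Function('E')(a, y) = 0
Function('W')(j) = 1
Mul(Function('W')(5), Add(9570, Mul(-1, Function('E')(-29, -53)))) = Mul(1, Add(9570, Mul(-1, 0))) = Mul(1, Add(9570, 0)) = Mul(1, 9570) = 9570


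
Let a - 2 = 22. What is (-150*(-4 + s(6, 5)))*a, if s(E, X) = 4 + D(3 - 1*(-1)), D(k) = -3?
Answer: 10800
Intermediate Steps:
a = 24 (a = 2 + 22 = 24)
s(E, X) = 1 (s(E, X) = 4 - 3 = 1)
(-150*(-4 + s(6, 5)))*a = -150*(-4 + 1)*24 = -150*(-3)*24 = -25*(-18)*24 = 450*24 = 10800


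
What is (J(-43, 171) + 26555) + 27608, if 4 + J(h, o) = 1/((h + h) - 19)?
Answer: 5686694/105 ≈ 54159.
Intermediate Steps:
J(h, o) = -4 + 1/(-19 + 2*h) (J(h, o) = -4 + 1/((h + h) - 19) = -4 + 1/(2*h - 19) = -4 + 1/(-19 + 2*h))
(J(-43, 171) + 26555) + 27608 = ((77 - 8*(-43))/(-19 + 2*(-43)) + 26555) + 27608 = ((77 + 344)/(-19 - 86) + 26555) + 27608 = (421/(-105) + 26555) + 27608 = (-1/105*421 + 26555) + 27608 = (-421/105 + 26555) + 27608 = 2787854/105 + 27608 = 5686694/105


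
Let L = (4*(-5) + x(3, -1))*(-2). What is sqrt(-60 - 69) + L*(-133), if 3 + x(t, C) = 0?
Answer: -6118 + I*sqrt(129) ≈ -6118.0 + 11.358*I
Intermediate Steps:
x(t, C) = -3 (x(t, C) = -3 + 0 = -3)
L = 46 (L = (4*(-5) - 3)*(-2) = (-20 - 3)*(-2) = -23*(-2) = 46)
sqrt(-60 - 69) + L*(-133) = sqrt(-60 - 69) + 46*(-133) = sqrt(-129) - 6118 = I*sqrt(129) - 6118 = -6118 + I*sqrt(129)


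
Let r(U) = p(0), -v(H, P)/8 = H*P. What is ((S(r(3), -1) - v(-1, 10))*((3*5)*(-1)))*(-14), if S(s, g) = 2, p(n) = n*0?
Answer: -16380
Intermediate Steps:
p(n) = 0
v(H, P) = -8*H*P
r(U) = 0
((S(r(3), -1) - v(-1, 10))*((3*5)*(-1)))*(-14) = ((2 - (-8)*(-1)*10)*((3*5)*(-1)))*(-14) = ((2 - 1*80)*(15*(-1)))*(-14) = ((2 - 80)*(-15))*(-14) = -78*(-15)*(-14) = 1170*(-14) = -16380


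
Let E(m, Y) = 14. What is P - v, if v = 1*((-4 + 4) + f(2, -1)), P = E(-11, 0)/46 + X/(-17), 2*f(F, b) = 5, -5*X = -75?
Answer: -2407/782 ≈ -3.0780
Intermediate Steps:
X = 15 (X = -⅕*(-75) = 15)
f(F, b) = 5/2 (f(F, b) = (½)*5 = 5/2)
P = -226/391 (P = 14/46 + 15/(-17) = 14*(1/46) + 15*(-1/17) = 7/23 - 15/17 = -226/391 ≈ -0.57800)
v = 5/2 (v = 1*((-4 + 4) + 5/2) = 1*(0 + 5/2) = 1*(5/2) = 5/2 ≈ 2.5000)
P - v = -226/391 - 1*5/2 = -226/391 - 5/2 = -2407/782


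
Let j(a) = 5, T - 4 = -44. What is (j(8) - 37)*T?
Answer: 1280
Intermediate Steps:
T = -40 (T = 4 - 44 = -40)
(j(8) - 37)*T = (5 - 37)*(-40) = -32*(-40) = 1280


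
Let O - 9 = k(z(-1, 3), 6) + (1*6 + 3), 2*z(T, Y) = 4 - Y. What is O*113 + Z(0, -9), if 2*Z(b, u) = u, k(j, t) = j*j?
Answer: 8231/4 ≈ 2057.8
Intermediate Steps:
z(T, Y) = 2 - Y/2 (z(T, Y) = (4 - Y)/2 = 2 - Y/2)
k(j, t) = j²
O = 73/4 (O = 9 + ((2 - ½*3)² + (1*6 + 3)) = 9 + ((2 - 3/2)² + (6 + 3)) = 9 + ((½)² + 9) = 9 + (¼ + 9) = 9 + 37/4 = 73/4 ≈ 18.250)
Z(b, u) = u/2
O*113 + Z(0, -9) = (73/4)*113 + (½)*(-9) = 8249/4 - 9/2 = 8231/4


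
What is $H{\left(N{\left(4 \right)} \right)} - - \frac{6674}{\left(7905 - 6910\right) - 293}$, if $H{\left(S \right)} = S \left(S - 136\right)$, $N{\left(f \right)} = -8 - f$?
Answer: $\frac{626713}{351} \approx 1785.5$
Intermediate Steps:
$H{\left(S \right)} = S \left(-136 + S\right)$
$H{\left(N{\left(4 \right)} \right)} - - \frac{6674}{\left(7905 - 6910\right) - 293} = \left(-8 - 4\right) \left(-136 - 12\right) - - \frac{6674}{\left(7905 - 6910\right) - 293} = \left(-8 - 4\right) \left(-136 - 12\right) - - \frac{6674}{995 - 293} = - 12 \left(-136 - 12\right) - - \frac{6674}{702} = \left(-12\right) \left(-148\right) - \left(-6674\right) \frac{1}{702} = 1776 - - \frac{3337}{351} = 1776 + \frac{3337}{351} = \frac{626713}{351}$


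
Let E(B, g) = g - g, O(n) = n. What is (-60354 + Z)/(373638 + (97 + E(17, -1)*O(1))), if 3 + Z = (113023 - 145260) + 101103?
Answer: 8509/373735 ≈ 0.022767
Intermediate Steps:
Z = 68863 (Z = -3 + ((113023 - 145260) + 101103) = -3 + (-32237 + 101103) = -3 + 68866 = 68863)
E(B, g) = 0
(-60354 + Z)/(373638 + (97 + E(17, -1)*O(1))) = (-60354 + 68863)/(373638 + (97 + 0*1)) = 8509/(373638 + (97 + 0)) = 8509/(373638 + 97) = 8509/373735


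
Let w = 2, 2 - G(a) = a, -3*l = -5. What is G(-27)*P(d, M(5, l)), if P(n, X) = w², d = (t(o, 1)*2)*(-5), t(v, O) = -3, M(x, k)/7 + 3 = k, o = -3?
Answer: 116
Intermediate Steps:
l = 5/3 (l = -⅓*(-5) = 5/3 ≈ 1.6667)
G(a) = 2 - a
M(x, k) = -21 + 7*k
d = 30 (d = -3*2*(-5) = -6*(-5) = 30)
P(n, X) = 4 (P(n, X) = 2² = 4)
G(-27)*P(d, M(5, l)) = (2 - 1*(-27))*4 = (2 + 27)*4 = 29*4 = 116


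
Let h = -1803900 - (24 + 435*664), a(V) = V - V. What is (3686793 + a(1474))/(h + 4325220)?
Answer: 1228931/744152 ≈ 1.6515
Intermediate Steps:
a(V) = 0
h = -2092764 (h = -1803900 - (24 + 288840) = -1803900 - 1*288864 = -1803900 - 288864 = -2092764)
(3686793 + a(1474))/(h + 4325220) = (3686793 + 0)/(-2092764 + 4325220) = 3686793/2232456 = 3686793*(1/2232456) = 1228931/744152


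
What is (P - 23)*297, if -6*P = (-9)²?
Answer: -21681/2 ≈ -10841.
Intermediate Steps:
P = -27/2 (P = -⅙*(-9)² = -⅙*81 = -27/2 ≈ -13.500)
(P - 23)*297 = (-27/2 - 23)*297 = -73/2*297 = -21681/2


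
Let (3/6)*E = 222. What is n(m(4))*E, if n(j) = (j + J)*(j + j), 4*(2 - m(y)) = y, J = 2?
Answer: 2664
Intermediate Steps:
E = 444 (E = 2*222 = 444)
m(y) = 2 - y/4
n(j) = 2*j*(2 + j) (n(j) = (j + 2)*(j + j) = (2 + j)*(2*j) = 2*j*(2 + j))
n(m(4))*E = (2*(2 - 1/4*4)*(2 + (2 - 1/4*4)))*444 = (2*(2 - 1)*(2 + (2 - 1)))*444 = (2*1*(2 + 1))*444 = (2*1*3)*444 = 6*444 = 2664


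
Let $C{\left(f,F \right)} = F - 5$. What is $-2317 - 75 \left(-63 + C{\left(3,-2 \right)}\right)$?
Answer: $2933$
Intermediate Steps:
$C{\left(f,F \right)} = -5 + F$
$-2317 - 75 \left(-63 + C{\left(3,-2 \right)}\right) = -2317 - 75 \left(-63 - 7\right) = -2317 - -5250 = -2317 + 5250 = 2933$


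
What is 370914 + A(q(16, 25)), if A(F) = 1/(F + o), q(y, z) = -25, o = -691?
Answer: 265574423/716 ≈ 3.7091e+5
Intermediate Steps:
A(F) = 1/(-691 + F) (A(F) = 1/(F - 691) = 1/(-691 + F))
370914 + A(q(16, 25)) = 370914 + 1/(-691 - 25) = 370914 + 1/(-716) = 370914 - 1/716 = 265574423/716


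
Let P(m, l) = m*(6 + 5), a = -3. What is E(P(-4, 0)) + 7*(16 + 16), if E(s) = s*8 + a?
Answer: -131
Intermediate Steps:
P(m, l) = 11*m (P(m, l) = m*11 = 11*m)
E(s) = -3 + 8*s (E(s) = s*8 - 3 = 8*s - 3 = -3 + 8*s)
E(P(-4, 0)) + 7*(16 + 16) = (-3 + 8*(11*(-4))) + 7*(16 + 16) = (-3 + 8*(-44)) + 7*32 = (-3 - 352) + 224 = -355 + 224 = -131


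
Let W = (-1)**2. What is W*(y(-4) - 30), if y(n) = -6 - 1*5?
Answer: -41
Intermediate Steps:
y(n) = -11 (y(n) = -6 - 5 = -11)
W = 1
W*(y(-4) - 30) = 1*(-11 - 30) = 1*(-41) = -41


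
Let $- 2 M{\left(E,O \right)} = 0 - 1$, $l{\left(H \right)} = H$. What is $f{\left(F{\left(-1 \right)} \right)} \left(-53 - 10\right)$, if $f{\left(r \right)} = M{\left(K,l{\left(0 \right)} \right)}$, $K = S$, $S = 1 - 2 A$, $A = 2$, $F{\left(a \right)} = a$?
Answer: $- \frac{63}{2} \approx -31.5$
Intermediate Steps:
$S = -3$ ($S = 1 - 4 = -3$)
$K = -3$
$M{\left(E,O \right)} = \frac{1}{2}$ ($M{\left(E,O \right)} = - \frac{0 - 1}{2} = \left(- \frac{1}{2}\right) \left(-1\right) = \frac{1}{2}$)
$f{\left(r \right)} = \frac{1}{2}$
$f{\left(F{\left(-1 \right)} \right)} \left(-53 - 10\right) = \frac{-53 - 10}{2} = \frac{1}{2} \left(-63\right) = - \frac{63}{2}$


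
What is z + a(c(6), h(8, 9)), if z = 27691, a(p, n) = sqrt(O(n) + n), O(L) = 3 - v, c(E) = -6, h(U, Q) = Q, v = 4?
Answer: 27691 + 2*sqrt(2) ≈ 27694.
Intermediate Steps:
O(L) = -1 (O(L) = 3 - 1*4 = 3 - 4 = -1)
a(p, n) = sqrt(-1 + n)
z + a(c(6), h(8, 9)) = 27691 + sqrt(-1 + 9) = 27691 + sqrt(8) = 27691 + 2*sqrt(2)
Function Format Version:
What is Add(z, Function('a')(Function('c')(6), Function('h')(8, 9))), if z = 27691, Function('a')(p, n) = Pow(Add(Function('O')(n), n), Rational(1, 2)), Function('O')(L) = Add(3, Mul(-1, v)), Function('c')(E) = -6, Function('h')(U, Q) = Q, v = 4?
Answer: Add(27691, Mul(2, Pow(2, Rational(1, 2)))) ≈ 27694.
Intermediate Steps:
Function('O')(L) = -1 (Function('O')(L) = Add(3, Mul(-1, 4)) = Add(3, -4) = -1)
Function('a')(p, n) = Pow(Add(-1, n), Rational(1, 2))
Add(z, Function('a')(Function('c')(6), Function('h')(8, 9))) = Add(27691, Pow(Add(-1, 9), Rational(1, 2))) = Add(27691, Pow(8, Rational(1, 2))) = Add(27691, Mul(2, Pow(2, Rational(1, 2))))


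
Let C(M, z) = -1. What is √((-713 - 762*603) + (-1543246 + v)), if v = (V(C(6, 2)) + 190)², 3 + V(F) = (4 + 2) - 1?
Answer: 3*I*√218509 ≈ 1402.3*I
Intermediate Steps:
V(F) = 2 (V(F) = -3 + ((4 + 2) - 1) = -3 + (6 - 1) = -3 + 5 = 2)
v = 36864 (v = (2 + 190)² = 192² = 36864)
√((-713 - 762*603) + (-1543246 + v)) = √((-713 - 762*603) + (-1543246 + 36864)) = √((-713 - 459486) - 1506382) = √(-460199 - 1506382) = √(-1966581) = 3*I*√218509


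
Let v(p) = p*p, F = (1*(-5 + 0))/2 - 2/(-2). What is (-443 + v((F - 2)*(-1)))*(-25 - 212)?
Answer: 408351/4 ≈ 1.0209e+5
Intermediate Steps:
F = -3/2 (F = (1*(-5))*(1/2) - 2*(-1/2) = -5*1/2 + 1 = -5/2 + 1 = -3/2 ≈ -1.5000)
v(p) = p**2
(-443 + v((F - 2)*(-1)))*(-25 - 212) = (-443 + ((-3/2 - 2)*(-1))**2)*(-25 - 212) = (-443 + (-7/2*(-1))**2)*(-237) = (-443 + (7/2)**2)*(-237) = (-443 + 49/4)*(-237) = -1723/4*(-237) = 408351/4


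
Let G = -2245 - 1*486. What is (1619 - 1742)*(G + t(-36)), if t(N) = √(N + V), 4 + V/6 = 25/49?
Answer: 335913 - 369*I*√310/7 ≈ 3.3591e+5 - 928.13*I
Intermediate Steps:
G = -2731 (G = -2245 - 486 = -2731)
V = -1026/49 (V = -24 + 6*(25/49) = -24 + 150/49 = -1026/49 ≈ -20.939)
t(N) = √(-1026/49 + N) (t(N) = √(N - 1026/49) = √(-1026/49 + N))
(1619 - 1742)*(G + t(-36)) = (1619 - 1742)*(-2731 + √(-1026 + 49*(-36))/7) = -123*(-2731 + √(-1026 - 1764)/7) = -123*(-2731 + √(-2790)/7) = -123*(-2731 + (3*I*√310)/7) = -123*(-2731 + 3*I*√310/7) = 335913 - 369*I*√310/7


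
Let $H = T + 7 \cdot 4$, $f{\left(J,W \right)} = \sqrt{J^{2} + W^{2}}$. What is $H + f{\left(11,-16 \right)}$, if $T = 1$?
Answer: $29 + \sqrt{377} \approx 48.417$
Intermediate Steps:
$H = 29$ ($H = 1 + 7 \cdot 4 = 1 + 28 = 29$)
$H + f{\left(11,-16 \right)} = 29 + \sqrt{11^{2} + \left(-16\right)^{2}} = 29 + \sqrt{121 + 256} = 29 + \sqrt{377}$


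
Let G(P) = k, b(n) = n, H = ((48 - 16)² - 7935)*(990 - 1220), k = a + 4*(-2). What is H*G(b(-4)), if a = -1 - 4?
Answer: -20663890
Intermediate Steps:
a = -5
k = -13 (k = -5 + 4*(-2) = -5 - 8 = -13)
H = 1589530 (H = (32² - 7935)*(-230) = (1024 - 7935)*(-230) = -6911*(-230) = 1589530)
G(P) = -13
H*G(b(-4)) = 1589530*(-13) = -20663890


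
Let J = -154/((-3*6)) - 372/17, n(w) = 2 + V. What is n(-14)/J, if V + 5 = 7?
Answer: -612/2039 ≈ -0.30015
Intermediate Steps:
V = 2 (V = -5 + 7 = 2)
n(w) = 4 (n(w) = 2 + 2 = 4)
J = -2039/153 (J = -154/(-18) - 372*1/17 = -154*(-1/18) - 372/17 = 77/9 - 372/17 = -2039/153 ≈ -13.327)
n(-14)/J = 4/(-2039/153) = 4*(-153/2039) = -612/2039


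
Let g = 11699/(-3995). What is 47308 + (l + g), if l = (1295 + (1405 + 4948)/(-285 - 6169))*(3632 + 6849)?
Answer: 350913550948809/25783730 ≈ 1.3610e+7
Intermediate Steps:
g = -11699/3995 (g = 11699*(-1/3995) = -11699/3995 ≈ -2.9284)
l = 87532878537/6454 (l = (1295 + 6353/(-6454))*10481 = (1295 + 6353*(-1/6454))*10481 = (1295 - 6353/6454)*10481 = (8351577/6454)*10481 = 87532878537/6454 ≈ 1.3563e+7)
47308 + (l + g) = 47308 + (87532878537/6454 - 11699/3995) = 47308 + 349693774249969/25783730 = 350913550948809/25783730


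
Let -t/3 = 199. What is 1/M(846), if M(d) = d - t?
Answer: 1/1443 ≈ 0.00069300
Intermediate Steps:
t = -597 (t = -3*199 = -597)
M(d) = 597 + d (M(d) = d - 1*(-597) = d + 597 = 597 + d)
1/M(846) = 1/(597 + 846) = 1/1443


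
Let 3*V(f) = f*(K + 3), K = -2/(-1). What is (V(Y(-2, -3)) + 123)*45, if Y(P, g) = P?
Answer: 5385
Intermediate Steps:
K = 2 (K = -2*(-1) = 2)
V(f) = 5*f/3 (V(f) = (f*(2 + 3))/3 = (f*5)/3 = (5*f)/3 = 5*f/3)
(V(Y(-2, -3)) + 123)*45 = ((5/3)*(-2) + 123)*45 = (-10/3 + 123)*45 = (359/3)*45 = 5385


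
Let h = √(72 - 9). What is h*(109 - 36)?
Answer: 219*√7 ≈ 579.42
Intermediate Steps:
h = 3*√7 (h = √63 = 3*√7 ≈ 7.9373)
h*(109 - 36) = (3*√7)*(109 - 36) = (3*√7)*73 = 219*√7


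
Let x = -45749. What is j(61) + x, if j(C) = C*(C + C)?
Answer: -38307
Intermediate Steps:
j(C) = 2*C² (j(C) = C*(2*C) = 2*C²)
j(61) + x = 2*61² - 45749 = 2*3721 - 45749 = 7442 - 45749 = -38307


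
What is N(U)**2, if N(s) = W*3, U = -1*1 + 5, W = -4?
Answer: 144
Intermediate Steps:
U = 4 (U = -1 + 5 = 4)
N(s) = -12 (N(s) = -4*3 = -12)
N(U)**2 = (-12)**2 = 144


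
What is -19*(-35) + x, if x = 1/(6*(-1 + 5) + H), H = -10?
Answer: 9311/14 ≈ 665.07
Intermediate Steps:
x = 1/14 (x = 1/(6*(-1 + 5) - 10) = 1/(6*4 - 10) = 1/(24 - 10) = 1/14 ≈ 0.071429)
-19*(-35) + x = -19*(-35) + 1/14 = 665 + 1/14 = 9311/14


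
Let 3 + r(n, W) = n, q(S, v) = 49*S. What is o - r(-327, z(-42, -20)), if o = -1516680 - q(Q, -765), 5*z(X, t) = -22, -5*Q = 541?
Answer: -7555241/5 ≈ -1.5110e+6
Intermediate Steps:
Q = -541/5 (Q = -⅕*541 = -541/5 ≈ -108.20)
z(X, t) = -22/5 (z(X, t) = (⅕)*(-22) = -22/5)
r(n, W) = -3 + n
o = -7556891/5 (o = -1516680 - 49*(-541)/5 = -1516680 - 1*(-26509/5) = -1516680 + 26509/5 = -7556891/5 ≈ -1.5114e+6)
o - r(-327, z(-42, -20)) = -7556891/5 - (-3 - 327) = -7556891/5 - 1*(-330) = -7556891/5 + 330 = -7555241/5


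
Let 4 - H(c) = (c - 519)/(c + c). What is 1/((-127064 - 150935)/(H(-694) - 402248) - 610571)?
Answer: -558315885/340891102357723 ≈ -1.6378e-6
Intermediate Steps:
H(c) = 4 - (-519 + c)/(2*c) (H(c) = 4 - (c - 519)/(c + c) = 4 - (-519 + c)/(2*c))
1/((-127064 - 150935)/(H(-694) - 402248) - 610571) = 1/((-127064 - 150935)/((½)*(519 + 7*(-694))/(-694) - 402248) - 610571) = 1/(-277999/((½)*(-1/694)*(519 - 4858) - 402248) - 610571) = 1/(-277999/((½)*(-1/694)*(-4339) - 402248) - 610571) = 1/(-277999/(4339/1388 - 402248) - 610571) = 1/(-277999/(-558315885/1388) - 610571) = 1/(-277999*(-1388/558315885) - 610571) = 1/(385862612/558315885 - 610571) = 1/(-340891102357723/558315885) = -558315885/340891102357723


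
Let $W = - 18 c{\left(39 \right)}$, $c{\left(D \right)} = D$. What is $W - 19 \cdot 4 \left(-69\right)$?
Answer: $4542$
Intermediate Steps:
$W = -702$ ($W = \left(-18\right) 39 = -702$)
$W - 19 \cdot 4 \left(-69\right) = -702 - 19 \cdot 4 \left(-69\right) = -702 - 76 \left(-69\right) = -702 - -5244 = -702 + 5244 = 4542$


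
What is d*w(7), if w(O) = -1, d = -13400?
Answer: 13400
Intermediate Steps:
d*w(7) = -13400*(-1) = 13400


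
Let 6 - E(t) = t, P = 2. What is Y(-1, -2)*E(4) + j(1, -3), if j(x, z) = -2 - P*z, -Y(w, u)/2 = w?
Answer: 8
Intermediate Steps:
Y(w, u) = -2*w
E(t) = 6 - t
j(x, z) = -2 - 2*z
Y(-1, -2)*E(4) + j(1, -3) = (-2*(-1))*(6 - 1*4) + (-2 - 2*(-3)) = 2*(6 - 4) + (-2 + 6) = 2*2 + 4 = 4 + 4 = 8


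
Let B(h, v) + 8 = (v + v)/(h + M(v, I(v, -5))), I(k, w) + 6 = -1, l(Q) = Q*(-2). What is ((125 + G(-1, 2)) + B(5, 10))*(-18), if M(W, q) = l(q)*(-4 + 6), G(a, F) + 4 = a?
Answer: -22296/11 ≈ -2026.9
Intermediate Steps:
l(Q) = -2*Q
I(k, w) = -7 (I(k, w) = -6 - 1 = -7)
G(a, F) = -4 + a
M(W, q) = -4*q (M(W, q) = (-2*q)*(-4 + 6) = -2*q*2 = -4*q)
B(h, v) = -8 + 2*v/(28 + h) (B(h, v) = -8 + (v + v)/(h - 4*(-7)) = -8 + (2*v)/(h + 28) = -8 + (2*v)/(28 + h) = -8 + 2*v/(28 + h))
((125 + G(-1, 2)) + B(5, 10))*(-18) = ((125 + (-4 - 1)) + 2*(-112 + 10 - 4*5)/(28 + 5))*(-18) = ((125 - 5) + 2*(-112 + 10 - 20)/33)*(-18) = (120 + 2*(1/33)*(-122))*(-18) = (120 - 244/33)*(-18) = (3716/33)*(-18) = -22296/11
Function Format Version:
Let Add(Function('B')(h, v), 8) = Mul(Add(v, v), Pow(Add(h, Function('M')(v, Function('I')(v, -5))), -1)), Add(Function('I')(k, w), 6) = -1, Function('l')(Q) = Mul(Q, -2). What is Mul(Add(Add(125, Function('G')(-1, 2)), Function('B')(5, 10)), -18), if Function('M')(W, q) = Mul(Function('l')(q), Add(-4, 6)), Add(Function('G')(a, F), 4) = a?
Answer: Rational(-22296, 11) ≈ -2026.9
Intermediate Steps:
Function('l')(Q) = Mul(-2, Q)
Function('I')(k, w) = -7 (Function('I')(k, w) = Add(-6, -1) = -7)
Function('G')(a, F) = Add(-4, a)
Function('M')(W, q) = Mul(-4, q) (Function('M')(W, q) = Mul(Mul(-2, q), Add(-4, 6)) = Mul(Mul(-2, q), 2) = Mul(-4, q))
Function('B')(h, v) = Add(-8, Mul(2, v, Pow(Add(28, h), -1))) (Function('B')(h, v) = Add(-8, Mul(Add(v, v), Pow(Add(h, Mul(-4, -7)), -1))) = Add(-8, Mul(Mul(2, v), Pow(Add(h, 28), -1))) = Add(-8, Mul(Mul(2, v), Pow(Add(28, h), -1))) = Add(-8, Mul(2, v, Pow(Add(28, h), -1))))
Mul(Add(Add(125, Function('G')(-1, 2)), Function('B')(5, 10)), -18) = Mul(Add(Add(125, Add(-4, -1)), Mul(2, Pow(Add(28, 5), -1), Add(-112, 10, Mul(-4, 5)))), -18) = Mul(Add(Add(125, -5), Mul(2, Pow(33, -1), Add(-112, 10, -20))), -18) = Mul(Add(120, Mul(2, Rational(1, 33), -122)), -18) = Mul(Add(120, Rational(-244, 33)), -18) = Mul(Rational(3716, 33), -18) = Rational(-22296, 11)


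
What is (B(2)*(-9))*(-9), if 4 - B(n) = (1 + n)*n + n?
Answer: -324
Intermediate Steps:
B(n) = 4 - n - n*(1 + n) (B(n) = 4 - ((1 + n)*n + n) = 4 - (n*(1 + n) + n) = 4 - (n + n*(1 + n)) = 4 + (-n - n*(1 + n)) = 4 - n - n*(1 + n))
(B(2)*(-9))*(-9) = ((4 - 1*2² - 2*2)*(-9))*(-9) = ((4 - 1*4 - 4)*(-9))*(-9) = ((4 - 4 - 4)*(-9))*(-9) = -4*(-9)*(-9) = 36*(-9) = -324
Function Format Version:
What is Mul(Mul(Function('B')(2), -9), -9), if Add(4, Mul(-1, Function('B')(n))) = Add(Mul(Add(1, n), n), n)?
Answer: -324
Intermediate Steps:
Function('B')(n) = Add(4, Mul(-1, n), Mul(-1, n, Add(1, n))) (Function('B')(n) = Add(4, Mul(-1, Add(Mul(Add(1, n), n), n))) = Add(4, Mul(-1, Add(Mul(n, Add(1, n)), n))) = Add(4, Mul(-1, Add(n, Mul(n, Add(1, n))))) = Add(4, Add(Mul(-1, n), Mul(-1, n, Add(1, n)))) = Add(4, Mul(-1, n), Mul(-1, n, Add(1, n))))
Mul(Mul(Function('B')(2), -9), -9) = Mul(Mul(Add(4, Mul(-1, Pow(2, 2)), Mul(-2, 2)), -9), -9) = Mul(Mul(Add(4, Mul(-1, 4), -4), -9), -9) = Mul(Mul(Add(4, -4, -4), -9), -9) = Mul(Mul(-4, -9), -9) = Mul(36, -9) = -324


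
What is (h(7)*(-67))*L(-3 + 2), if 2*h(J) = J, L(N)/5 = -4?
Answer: 4690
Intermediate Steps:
L(N) = -20 (L(N) = 5*(-4) = -20)
h(J) = J/2
(h(7)*(-67))*L(-3 + 2) = (((1/2)*7)*(-67))*(-20) = ((7/2)*(-67))*(-20) = -469/2*(-20) = 4690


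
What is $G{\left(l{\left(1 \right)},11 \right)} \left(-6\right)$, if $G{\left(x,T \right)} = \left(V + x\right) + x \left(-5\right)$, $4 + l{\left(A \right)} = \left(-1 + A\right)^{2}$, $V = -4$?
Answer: $-72$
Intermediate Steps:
$l{\left(A \right)} = -4 + \left(-1 + A\right)^{2}$
$G{\left(x,T \right)} = -4 - 4 x$ ($G{\left(x,T \right)} = \left(-4 + x\right) + x \left(-5\right) = \left(-4 + x\right) - 5 x = -4 - 4 x$)
$G{\left(l{\left(1 \right)},11 \right)} \left(-6\right) = \left(-4 - 4 \left(-4 + \left(-1 + 1\right)^{2}\right)\right) \left(-6\right) = \left(-4 - 4 \left(-4 + 0^{2}\right)\right) \left(-6\right) = \left(-4 - 4 \left(-4 + 0\right)\right) \left(-6\right) = \left(-4 - -16\right) \left(-6\right) = \left(-4 + 16\right) \left(-6\right) = 12 \left(-6\right) = -72$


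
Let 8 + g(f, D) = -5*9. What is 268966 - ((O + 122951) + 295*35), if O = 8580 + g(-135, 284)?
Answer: 127163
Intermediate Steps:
g(f, D) = -53 (g(f, D) = -8 - 5*9 = -8 - 45 = -53)
O = 8527 (O = 8580 - 53 = 8527)
268966 - ((O + 122951) + 295*35) = 268966 - ((8527 + 122951) + 295*35) = 268966 - (131478 + 10325) = 268966 - 1*141803 = 268966 - 141803 = 127163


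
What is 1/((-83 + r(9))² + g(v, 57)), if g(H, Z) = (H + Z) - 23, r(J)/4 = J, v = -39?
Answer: 1/2204 ≈ 0.00045372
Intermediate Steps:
r(J) = 4*J
g(H, Z) = -23 + H + Z
1/((-83 + r(9))² + g(v, 57)) = 1/((-83 + 4*9)² + (-23 - 39 + 57)) = 1/((-83 + 36)² - 5) = 1/((-47)² - 5) = 1/(2209 - 5) = 1/2204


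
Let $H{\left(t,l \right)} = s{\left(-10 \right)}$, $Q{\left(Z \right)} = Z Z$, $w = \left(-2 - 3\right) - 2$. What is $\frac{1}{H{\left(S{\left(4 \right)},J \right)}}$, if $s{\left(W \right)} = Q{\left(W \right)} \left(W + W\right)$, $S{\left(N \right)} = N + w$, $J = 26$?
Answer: $- \frac{1}{2000} \approx -0.0005$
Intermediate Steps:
$w = -7$ ($w = -5 - 2 = -7$)
$Q{\left(Z \right)} = Z^{2}$
$S{\left(N \right)} = -7 + N$ ($S{\left(N \right)} = N - 7 = -7 + N$)
$s{\left(W \right)} = 2 W^{3}$ ($s{\left(W \right)} = W^{2} \left(W + W\right) = W^{2} \cdot 2 W = 2 W^{3}$)
$H{\left(t,l \right)} = -2000$ ($H{\left(t,l \right)} = 2 \left(-10\right)^{3} = 2 \left(-1000\right) = -2000$)
$\frac{1}{H{\left(S{\left(4 \right)},J \right)}} = \frac{1}{-2000} = - \frac{1}{2000}$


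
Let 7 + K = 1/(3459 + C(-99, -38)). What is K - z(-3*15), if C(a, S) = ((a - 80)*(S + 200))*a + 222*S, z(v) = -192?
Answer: 530177626/2865825 ≈ 185.00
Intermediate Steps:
C(a, S) = 222*S + a*(-80 + a)*(200 + S) (C(a, S) = ((-80 + a)*(200 + S))*a + 222*S = a*(-80 + a)*(200 + S) + 222*S = 222*S + a*(-80 + a)*(200 + S))
K = -20060774/2865825 (K = -7 + 1/(3459 + (-16000*(-99) + 200*(-99)² + 222*(-38) - 38*(-99)² - 80*(-38)*(-99))) = -7 + 1/(3459 + (1584000 + 200*9801 - 8436 - 38*9801 - 300960)) = -7 + 1/(3459 + (1584000 + 1960200 - 8436 - 372438 - 300960)) = -7 + 1/(3459 + 2862366) = -7 + 1/2865825 = -20060774/2865825 ≈ -7.0000)
K - z(-3*15) = -20060774/2865825 - 1*(-192) = -20060774/2865825 + 192 = 530177626/2865825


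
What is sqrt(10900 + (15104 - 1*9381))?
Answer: 3*sqrt(1847) ≈ 128.93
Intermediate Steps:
sqrt(10900 + (15104 - 1*9381)) = sqrt(10900 + (15104 - 9381)) = sqrt(10900 + 5723) = sqrt(16623) = 3*sqrt(1847)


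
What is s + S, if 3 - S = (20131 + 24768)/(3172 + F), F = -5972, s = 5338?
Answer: 14999699/2800 ≈ 5357.0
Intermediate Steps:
S = 53299/2800 (S = 3 - (20131 + 24768)/(3172 - 5972) = 3 - 44899/(-2800) = 3 - 44899*(-1)/2800 = 3 - 1*(-44899/2800) = 3 + 44899/2800 = 53299/2800 ≈ 19.035)
s + S = 5338 + 53299/2800 = 14999699/2800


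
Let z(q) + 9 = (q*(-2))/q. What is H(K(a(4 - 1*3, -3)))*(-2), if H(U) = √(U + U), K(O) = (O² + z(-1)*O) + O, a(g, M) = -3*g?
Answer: -2*√78 ≈ -17.664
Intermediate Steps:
z(q) = -11 (z(q) = -9 + (q*(-2))/q = -9 + (-2*q)/q = -9 - 2 = -11)
K(O) = O² - 10*O (K(O) = (O² - 11*O) + O = O² - 10*O)
H(U) = √2*√U (H(U) = √(2*U) = √2*√U)
H(K(a(4 - 1*3, -3)))*(-2) = (√2*√((-3*(4 - 1*3))*(-10 - 3*(4 - 1*3))))*(-2) = (√2*√((-3*(4 - 3))*(-10 - 3*(4 - 3))))*(-2) = (√2*√((-3*1)*(-10 - 3*1)))*(-2) = (√2*√(-3*(-10 - 3)))*(-2) = (√2*√(-3*(-13)))*(-2) = (√2*√39)*(-2) = √78*(-2) = -2*√78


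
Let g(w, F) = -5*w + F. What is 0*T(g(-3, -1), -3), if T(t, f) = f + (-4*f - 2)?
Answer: 0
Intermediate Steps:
g(w, F) = F - 5*w
T(t, f) = -2 - 3*f (T(t, f) = f + (-2 - 4*f) = -2 - 3*f)
0*T(g(-3, -1), -3) = 0*(-2 - 3*(-3)) = 0*(-2 + 9) = 0*7 = 0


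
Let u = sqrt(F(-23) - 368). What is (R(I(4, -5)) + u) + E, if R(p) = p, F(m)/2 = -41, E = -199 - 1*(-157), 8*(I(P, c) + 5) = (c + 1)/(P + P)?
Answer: -753/16 + 15*I*sqrt(2) ≈ -47.063 + 21.213*I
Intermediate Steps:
I(P, c) = -5 + (1 + c)/(16*P) (I(P, c) = -5 + ((c + 1)/(P + P))/8 = -5 + ((1 + c)/((2*P)))/8 = -5 + ((1 + c)*(1/(2*P)))/8 = -5 + ((1 + c)/(2*P))/8 = -5 + (1 + c)/(16*P))
E = -42 (E = -199 + 157 = -42)
F(m) = -82 (F(m) = 2*(-41) = -82)
u = 15*I*sqrt(2) (u = sqrt(-82 - 368) = sqrt(-450) = 15*I*sqrt(2) ≈ 21.213*I)
(R(I(4, -5)) + u) + E = ((1/16)*(1 - 5 - 80*4)/4 + 15*I*sqrt(2)) - 42 = ((1/16)*(1/4)*(1 - 5 - 320) + 15*I*sqrt(2)) - 42 = ((1/16)*(1/4)*(-324) + 15*I*sqrt(2)) - 42 = (-81/16 + 15*I*sqrt(2)) - 42 = -753/16 + 15*I*sqrt(2)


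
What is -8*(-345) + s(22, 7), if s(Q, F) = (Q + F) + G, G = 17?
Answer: 2806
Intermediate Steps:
s(Q, F) = 17 + F + Q (s(Q, F) = (Q + F) + 17 = (F + Q) + 17 = 17 + F + Q)
-8*(-345) + s(22, 7) = -8*(-345) + (17 + 7 + 22) = 2760 + 46 = 2806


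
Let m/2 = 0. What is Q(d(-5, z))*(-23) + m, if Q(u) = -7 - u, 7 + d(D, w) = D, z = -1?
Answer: -115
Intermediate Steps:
d(D, w) = -7 + D
m = 0 (m = 2*0 = 0)
Q(d(-5, z))*(-23) + m = (-7 - (-7 - 5))*(-23) + 0 = (-7 - 1*(-12))*(-23) + 0 = (-7 + 12)*(-23) + 0 = 5*(-23) + 0 = -115 + 0 = -115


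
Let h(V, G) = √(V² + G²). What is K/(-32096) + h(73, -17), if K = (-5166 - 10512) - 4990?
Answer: 5167/8024 + 53*√2 ≈ 75.597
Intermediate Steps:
h(V, G) = √(G² + V²)
K = -20668 (K = -15678 - 4990 = -20668)
K/(-32096) + h(73, -17) = -20668/(-32096) + √((-17)² + 73²) = -20668*(-1/32096) + √(289 + 5329) = 5167/8024 + √5618 = 5167/8024 + 53*√2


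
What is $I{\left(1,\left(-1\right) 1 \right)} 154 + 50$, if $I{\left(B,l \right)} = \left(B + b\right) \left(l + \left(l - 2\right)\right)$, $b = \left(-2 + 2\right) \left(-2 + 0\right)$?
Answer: $-566$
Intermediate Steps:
$b = 0$ ($b = 0 \left(-2\right) = 0$)
$I{\left(B,l \right)} = B \left(-2 + 2 l\right)$ ($I{\left(B,l \right)} = \left(B + 0\right) \left(l + \left(l - 2\right)\right) = B \left(l + \left(l - 2\right)\right) = B \left(l + \left(-2 + l\right)\right) = B \left(-2 + 2 l\right)$)
$I{\left(1,\left(-1\right) 1 \right)} 154 + 50 = 2 \cdot 1 \left(-1 - 1\right) 154 + 50 = 2 \cdot 1 \left(-2\right) 154 + 50 = \left(-4\right) 154 + 50 = -616 + 50 = -566$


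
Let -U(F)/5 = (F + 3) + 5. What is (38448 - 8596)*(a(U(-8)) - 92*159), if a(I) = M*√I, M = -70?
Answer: -436675056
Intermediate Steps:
U(F) = -40 - 5*F (U(F) = -5*((F + 3) + 5) = -5*((3 + F) + 5) = -5*(8 + F) = -40 - 5*F)
a(I) = -70*√I
(38448 - 8596)*(a(U(-8)) - 92*159) = (38448 - 8596)*(-70*√(-40 - 5*(-8)) - 92*159) = 29852*(-70*√(-40 + 40) - 1*14628) = 29852*(-70*√0 - 14628) = 29852*(-70*0 - 14628) = 29852*(0 - 14628) = 29852*(-14628) = -436675056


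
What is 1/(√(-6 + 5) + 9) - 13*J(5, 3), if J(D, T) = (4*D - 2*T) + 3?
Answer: -18113/82 - I/82 ≈ -220.89 - 0.012195*I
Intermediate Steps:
J(D, T) = 3 - 2*T + 4*D (J(D, T) = (-2*T + 4*D) + 3 = 3 - 2*T + 4*D)
1/(√(-6 + 5) + 9) - 13*J(5, 3) = 1/(√(-6 + 5) + 9) - 13*(3 - 2*3 + 4*5) = 1/(√(-1) + 9) - 13*(3 - 6 + 20) = 1/(I + 9) - 13*17 = 1/(9 + I) - 221 = (9 - I)/82 - 221 = -221 + (9 - I)/82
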